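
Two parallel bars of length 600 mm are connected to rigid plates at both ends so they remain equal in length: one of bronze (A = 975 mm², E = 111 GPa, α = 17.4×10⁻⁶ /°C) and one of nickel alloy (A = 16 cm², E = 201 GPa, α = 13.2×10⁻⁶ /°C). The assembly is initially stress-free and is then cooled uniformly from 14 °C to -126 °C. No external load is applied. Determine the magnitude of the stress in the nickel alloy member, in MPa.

σ ≈ 29.8 MPa (compressive)

The bronze has the larger α, so on cooling it would change length more than the nickel alloy if both were free. The rigid plates force a common final length, so the bronze is put into tension and the nickel alloy into compression, with equal and opposite forces P (no external load).
Compatibility of the two members (thermal + elastic change equal): (α₁ − α₂)ΔT = P·[1/(A₁E₁) + 1/(A₂E₂)].
|α₁ − α₂|·ΔT = 4.2×10⁻⁶ × 140 = 0.000588.
1/(A₁E₁) + 1/(A₂E₂) = 1/(975×111×10³) + 1/(1600×201×10³) = 1.235×10⁻⁸ N⁻¹.
So P = 0.000588 / 1.235×10⁻⁸ = 47.61 kN.
σ_{nickel alloy} = P/A₂ = 47610/1600 = 29.76 MPa, compressive.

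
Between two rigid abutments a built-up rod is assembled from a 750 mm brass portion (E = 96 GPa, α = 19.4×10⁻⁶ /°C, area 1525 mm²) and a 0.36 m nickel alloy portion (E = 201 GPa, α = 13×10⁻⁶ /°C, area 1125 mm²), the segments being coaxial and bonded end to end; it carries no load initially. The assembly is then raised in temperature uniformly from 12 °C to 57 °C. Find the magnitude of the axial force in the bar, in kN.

If the supports were absent, the total length change would be Σ αᵢΔT Lᵢ = 19.4×10⁻⁶×45×750 + 13×10⁻⁶×45×360 = 0.8653 mm.
Since the ends are fixed, an axial force P builds up, equal in every segment, with P · Σ Lᵢ/(AᵢEᵢ) = δ_free.
The series flexibility is Σ Lᵢ/(AᵢEᵢ) = 750/(1525×96×10³) + 360/(1125×201×10³) = 6.715×10⁻⁶ mm/N.
Hence P = δ_free / Σ(L/AE) = 0.8653/6.715×10⁻⁶ = 128.9 kN (compressive).

P ≈ 129 kN (compressive)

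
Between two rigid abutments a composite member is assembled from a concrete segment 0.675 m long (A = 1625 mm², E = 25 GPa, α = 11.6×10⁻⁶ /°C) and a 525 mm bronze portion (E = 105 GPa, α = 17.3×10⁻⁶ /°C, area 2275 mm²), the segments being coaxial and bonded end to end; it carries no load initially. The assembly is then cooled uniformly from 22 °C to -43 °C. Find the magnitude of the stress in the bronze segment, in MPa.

σ ≈ 25.7 MPa (tensile)

With the walls removed the bar would change length by δ_free = Σ αᵢΔT Lᵢ = 11.6×10⁻⁶×65×675 + 17.3×10⁻⁶×65×525 = 1.099 mm.
The walls prevent any net length change, so an axial force P (same in every segment) develops. Compatibility: P · Σ Lᵢ/(AᵢEᵢ) = δ_free.
Σ Lᵢ/(AᵢEᵢ) = 675/(1625×25×10³) + 525/(2275×105×10³) = 1.881×10⁻⁵ mm/N.
Hence P = δ_free / Σ(L/AE) = 1.099/1.881×10⁻⁵ = 58.43 kN (tensile).
σ_{bronze} = P / A = 58430 / 2275 = 25.68 MPa.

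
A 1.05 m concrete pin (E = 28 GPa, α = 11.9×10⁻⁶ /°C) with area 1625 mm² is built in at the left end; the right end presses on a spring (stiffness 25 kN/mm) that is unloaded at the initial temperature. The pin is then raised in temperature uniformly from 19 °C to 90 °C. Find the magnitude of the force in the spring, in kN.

Free thermal expansion: δ_free = αΔT L = 11.9×10⁻⁶ × 71 × 1050 = 0.8871 mm.
With a force P in the spring, the elastic change of the pin is PL/(AE) and that of the spring is P/k; compatibility requires their sum to equal δ_free.
P [ L/(AE) + 1/k ] = δ_free → P [ 1050/(1625×28×10³) + 1/(25×10³) ] = 0.8871.
P = 0.8871 / 6.308×10⁻⁵ = 14060 N.

P ≈ 14.1 kN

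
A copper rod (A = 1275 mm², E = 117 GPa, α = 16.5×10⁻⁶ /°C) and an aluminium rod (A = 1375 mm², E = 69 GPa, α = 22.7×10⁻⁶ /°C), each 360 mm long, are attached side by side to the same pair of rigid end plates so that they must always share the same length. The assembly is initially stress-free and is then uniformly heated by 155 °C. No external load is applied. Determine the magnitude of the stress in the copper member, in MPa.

σ ≈ 43.7 MPa (tensile)

Equilibrium of a rigid end plate with no external load gives equal and opposite internal forces ±P in the two members. Since α_{aluminium} > α_{copper}, heating drives the aluminium into compression and the copper into tension.
Equating the net (thermal + elastic) strains gives |α₁ − α₂|·ΔT = P·[1/(A₁E₁) + 1/(A₂E₂)].
|α₁ − α₂|·ΔT = 6.2×10⁻⁶ × 155 = 0.000961.
1/(A₁E₁) + 1/(A₂E₂) = 1/(1275×117×10³) + 1/(1375×69×10³) = 1.724×10⁻⁸ N⁻¹.
P = 0.000961 / 1.724×10⁻⁸ = 55730 N = 55.73 kN.
σ_{copper} = P/A₁ = 55730/1275 = 43.71 MPa, tensile.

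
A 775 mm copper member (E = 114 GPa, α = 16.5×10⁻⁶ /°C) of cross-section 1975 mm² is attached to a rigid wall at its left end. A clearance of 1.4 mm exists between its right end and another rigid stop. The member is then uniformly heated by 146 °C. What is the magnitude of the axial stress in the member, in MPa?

σ ≈ 68.7 MPa (compressive)

If the wall were absent the member would grow by αΔT L = 16.5×10⁻⁶ × 146 × 775 = 1.867 mm.
After closing the 1.4 mm clearance, 1.867 − 1.4 = 0.467 mm of expansion remains to be suppressed by the wall.
So σ = E(δ_free − g)/L = 114×10³ × 0.467/775 = 68.69 MPa.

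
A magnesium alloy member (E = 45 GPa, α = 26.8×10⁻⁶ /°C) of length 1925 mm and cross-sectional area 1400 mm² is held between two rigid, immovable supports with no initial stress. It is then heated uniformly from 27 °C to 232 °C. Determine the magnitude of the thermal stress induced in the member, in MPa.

σ ≈ 247 MPa (compressive)

With length fixed, the mechanical strain must cancel the thermal strain αΔT = 26.8×10⁻⁶ × 205 = 5494×10⁻⁶.
σ = EαΔT = 45×10³ × 26.8×10⁻⁶ × 205 = 247.2 MPa (compressive; the member is trying to expand).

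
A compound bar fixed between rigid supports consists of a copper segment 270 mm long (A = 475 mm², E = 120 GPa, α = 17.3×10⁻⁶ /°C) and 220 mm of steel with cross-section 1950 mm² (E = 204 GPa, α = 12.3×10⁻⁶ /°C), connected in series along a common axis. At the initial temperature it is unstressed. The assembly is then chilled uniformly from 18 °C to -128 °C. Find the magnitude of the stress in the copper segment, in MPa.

With the walls removed the bar would change length by δ_free = Σ αᵢΔT Lᵢ = 17.3×10⁻⁶×146×270 + 12.3×10⁻⁶×146×220 = 1.077 mm.
Since the ends are fixed, an axial force P builds up, equal in every segment, with P · Σ Lᵢ/(AᵢEᵢ) = δ_free.
The series flexibility is Σ Lᵢ/(AᵢEᵢ) = 270/(475×120×10³) + 220/(1950×204×10³) = 5.29×10⁻⁶ mm/N.
P = 1.077 / 5.29×10⁻⁶ = 203600 N = 203.6 kN, tensile.
σ_{copper} = P / A = 203600 / 475 = 428.6 MPa.

σ ≈ 429 MPa (tensile)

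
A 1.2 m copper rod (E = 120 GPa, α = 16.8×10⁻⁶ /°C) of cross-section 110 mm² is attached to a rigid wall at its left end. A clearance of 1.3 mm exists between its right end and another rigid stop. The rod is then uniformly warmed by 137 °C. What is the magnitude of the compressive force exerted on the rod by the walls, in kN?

P ≈ 16.1 kN

Unrestrained expansion: δ_free = αΔT L = 16.8×10⁻⁶ × 137 × 1200 = 2.762 mm.
This exceeds the 1.3 mm gap, so the wall pushes back. The portion of expansion that must be recovered elastically is δ_free − gap = 2.762 − 1.3 = 1.462 mm.
That suppressed elongation corresponds to σ = E·Δ/L = 120×10³ × 1.462/1200 = 146.2 MPa.
P = σA = 146.2 × 110 = 16.08 kN.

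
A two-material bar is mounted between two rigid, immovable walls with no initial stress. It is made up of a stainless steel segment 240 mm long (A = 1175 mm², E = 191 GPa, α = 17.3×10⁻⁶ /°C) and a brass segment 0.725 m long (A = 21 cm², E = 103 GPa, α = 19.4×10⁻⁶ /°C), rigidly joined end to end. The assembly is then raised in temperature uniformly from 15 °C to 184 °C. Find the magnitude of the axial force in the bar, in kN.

If the supports were absent, the total length change would be Σ αᵢΔT Lᵢ = 17.3×10⁻⁶×169×240 + 19.4×10⁻⁶×169×725 = 3.079 mm.
The walls prevent any net length change, so an axial force P (same in every segment) develops. Compatibility: P · Σ Lᵢ/(AᵢEᵢ) = δ_free.
Σ Lᵢ/(AᵢEᵢ) = 240/(1175×191×10³) + 725/(2100×103×10³) = 4.421×10⁻⁶ mm/N.
P = 3.079 / 4.421×10⁻⁶ = 696300 N = 696.3 kN, compressive.

P ≈ 696 kN (compressive)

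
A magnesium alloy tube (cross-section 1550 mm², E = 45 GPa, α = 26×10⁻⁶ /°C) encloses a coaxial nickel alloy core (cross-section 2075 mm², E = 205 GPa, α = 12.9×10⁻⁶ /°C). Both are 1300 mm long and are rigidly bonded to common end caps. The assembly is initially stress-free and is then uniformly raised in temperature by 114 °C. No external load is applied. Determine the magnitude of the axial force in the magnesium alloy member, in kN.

The magnesium alloy has the larger α, so on heating it would change length more than the nickel alloy if both were free. The rigid plates force a common final length, so the magnesium alloy is put into compression and the nickel alloy into tension, with equal and opposite forces P (no external load).
Equating the net (thermal + elastic) strains gives |α₁ − α₂|·ΔT = P·[1/(A₁E₁) + 1/(A₂E₂)].
|α₁ − α₂|·ΔT = 13.1×10⁻⁶ × 114 = 0.001493.
1/(A₁E₁) + 1/(A₂E₂) = 1/(1550×45×10³) + 1/(2075×205×10³) = 1.669×10⁻⁸ N⁻¹.
P = 0.001493 / 1.669×10⁻⁸ = 89490 N = 89.49 kN.

P ≈ 89.5 kN (compressive in the magnesium alloy)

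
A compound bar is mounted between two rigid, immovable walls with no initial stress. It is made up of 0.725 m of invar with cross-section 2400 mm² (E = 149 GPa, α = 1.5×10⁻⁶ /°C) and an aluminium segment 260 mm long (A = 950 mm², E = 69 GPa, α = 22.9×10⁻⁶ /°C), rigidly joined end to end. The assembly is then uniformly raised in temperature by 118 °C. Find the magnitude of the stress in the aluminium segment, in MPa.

Free thermal expansion of the whole bar: Σ αᵢΔT Lᵢ = 1.5×10⁻⁶×118×725 + 22.9×10⁻⁶×118×260 = 0.8309 mm.
Since the ends are fixed, an axial force P builds up, equal in every segment, with P · Σ Lᵢ/(AᵢEᵢ) = δ_free.
Σ Lᵢ/(AᵢEᵢ) = 725/(2400×149×10³) + 260/(950×69×10³) = 5.994×10⁻⁶ mm/N.
So P = 0.8309 / 5.994×10⁻⁶ = 138.6 kN, compressive.
σ_{aluminium} = P / A = 138600 / 950 = 145.9 MPa.

σ ≈ 146 MPa (compressive)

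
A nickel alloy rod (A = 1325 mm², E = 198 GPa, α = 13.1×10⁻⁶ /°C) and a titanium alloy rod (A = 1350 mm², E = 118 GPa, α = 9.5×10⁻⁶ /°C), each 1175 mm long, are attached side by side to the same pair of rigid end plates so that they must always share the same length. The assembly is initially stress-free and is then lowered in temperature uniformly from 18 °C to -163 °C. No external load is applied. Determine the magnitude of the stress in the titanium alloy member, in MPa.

Both members must finish at the same length. With the larger α, the nickel alloy tends to over-contract; the plates restrain it, putting the nickel alloy in tension and the titanium alloy in compression. With no external load the two internal forces are equal and opposite, magnitude P.
Compatibility of the two members (thermal + elastic change equal): (α₁ − α₂)ΔT = P·[1/(A₁E₁) + 1/(A₂E₂)].
|α₁ − α₂|·ΔT = 3.6×10⁻⁶ × 181 = 0.0006516.
1/(A₁E₁) + 1/(A₂E₂) = 1/(1325×198×10³) + 1/(1350×118×10³) = 1.009×10⁻⁸ N⁻¹.
P = 0.0006516 / 1.009×10⁻⁸ = 64580 N = 64.58 kN.
σ_{titanium alloy} = P/A₂ = 64580/1350 = 47.84 MPa, compressive.

σ ≈ 47.8 MPa (compressive)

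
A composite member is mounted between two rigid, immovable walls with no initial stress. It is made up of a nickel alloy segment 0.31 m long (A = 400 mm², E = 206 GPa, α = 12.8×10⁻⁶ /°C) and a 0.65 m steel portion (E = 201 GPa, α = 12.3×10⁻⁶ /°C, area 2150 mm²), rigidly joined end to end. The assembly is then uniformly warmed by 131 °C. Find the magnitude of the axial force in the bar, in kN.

P ≈ 298 kN (compressive)

Free thermal expansion of the whole bar: Σ αᵢΔT Lᵢ = 12.8×10⁻⁶×131×310 + 12.3×10⁻⁶×131×650 = 1.567 mm.
Since the ends are fixed, an axial force P builds up, equal in every segment, with P · Σ Lᵢ/(AᵢEᵢ) = δ_free.
Σ Lᵢ/(AᵢEᵢ) = 310/(400×206×10³) + 650/(2150×201×10³) = 5.266×10⁻⁶ mm/N.
P = 1.567 / 5.266×10⁻⁶ = 297600 N = 297.6 kN, compressive.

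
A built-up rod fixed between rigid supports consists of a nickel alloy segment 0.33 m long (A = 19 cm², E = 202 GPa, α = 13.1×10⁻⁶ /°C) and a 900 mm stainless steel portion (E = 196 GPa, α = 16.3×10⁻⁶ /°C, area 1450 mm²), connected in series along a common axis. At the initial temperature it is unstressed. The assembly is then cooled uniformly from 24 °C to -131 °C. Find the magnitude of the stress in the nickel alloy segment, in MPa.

σ ≈ 385 MPa (tensile)

If the supports were absent, the total length change would be Σ αᵢΔT Lᵢ = 13.1×10⁻⁶×155×330 + 16.3×10⁻⁶×155×900 = 2.944 mm.
Since the ends are fixed, an axial force P builds up, equal in every segment, with P · Σ Lᵢ/(AᵢEᵢ) = δ_free.
The series flexibility is Σ Lᵢ/(AᵢEᵢ) = 330/(1900×202×10³) + 900/(1450×196×10³) = 4.027×10⁻⁶ mm/N.
So P = 2.944 / 4.027×10⁻⁶ = 731.1 kN, tensile.
σ_{nickel alloy} = P / A = 731100 / 1900 = 384.8 MPa.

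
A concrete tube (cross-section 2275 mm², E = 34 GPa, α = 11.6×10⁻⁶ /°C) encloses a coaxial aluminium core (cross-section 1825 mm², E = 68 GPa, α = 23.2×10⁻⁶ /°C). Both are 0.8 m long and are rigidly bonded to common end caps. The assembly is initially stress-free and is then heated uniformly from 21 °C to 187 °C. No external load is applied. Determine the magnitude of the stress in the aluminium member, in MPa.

The aluminium has the larger α, so on heating it would change length more than the concrete if both were free. The rigid plates force a common final length, so the aluminium is put into compression and the concrete into tension, with equal and opposite forces P (no external load).
Compatibility of the two members (thermal + elastic change equal): (α₁ − α₂)ΔT = P·[1/(A₁E₁) + 1/(A₂E₂)].
|α₁ − α₂|·ΔT = 11.6×10⁻⁶ × 166 = 0.001926.
1/(A₁E₁) + 1/(A₂E₂) = 1/(2275×34×10³) + 1/(1825×68×10³) = 2.099×10⁻⁸ N⁻¹.
So P = 0.001926 / 2.099×10⁻⁸ = 91.76 kN.
σ_{aluminium} = P/A₂ = 91760/1825 = 50.28 MPa, compressive.

σ ≈ 50.3 MPa (compressive)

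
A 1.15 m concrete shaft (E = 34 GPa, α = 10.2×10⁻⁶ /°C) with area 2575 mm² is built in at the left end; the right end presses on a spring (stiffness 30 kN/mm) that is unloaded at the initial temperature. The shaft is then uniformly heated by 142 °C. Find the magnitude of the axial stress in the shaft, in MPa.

The unrestrained thermal change is αΔT L = 10.2×10⁻⁶ × 142 × 1150 = 1.666 mm.
Let P be the compressive force at the spring. The shaft shortens elastically by PL/(AE) and the spring compresses by P/k; together these equal δ_free.
So P = δ_free / [L/(AE) + 1/k] = 1.666 / [ 1150/(2575×34×10³) + 1/(30×10³) ].
P = 1.666 / 4.647×10⁻⁵ = 35840 N.
σ = P/A = 35840/2575 = 13.92 MPa.

σ ≈ 13.9 MPa (compressive)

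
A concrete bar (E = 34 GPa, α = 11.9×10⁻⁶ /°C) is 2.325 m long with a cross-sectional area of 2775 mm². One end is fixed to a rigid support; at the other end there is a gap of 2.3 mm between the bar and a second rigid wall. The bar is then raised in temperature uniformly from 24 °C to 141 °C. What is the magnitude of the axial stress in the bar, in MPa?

Unrestrained expansion: δ_free = αΔT L = 11.9×10⁻⁶ × 117 × 2325 = 3.237 mm.
The gap closes (δ_free > 2.3 mm) and the wall then resists a further 3.237 − 2.3 = 0.9371 mm of expansion.
So σ = E(δ_free − g)/L = 34×10³ × 0.9371/2325 = 13.7 MPa.

σ ≈ 13.7 MPa (compressive)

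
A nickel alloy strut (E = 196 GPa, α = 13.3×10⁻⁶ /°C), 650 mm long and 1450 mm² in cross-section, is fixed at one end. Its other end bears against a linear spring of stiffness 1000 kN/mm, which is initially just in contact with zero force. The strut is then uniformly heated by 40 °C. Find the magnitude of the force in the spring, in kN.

P ≈ 105 kN

Free thermal expansion: δ_free = αΔT L = 13.3×10⁻⁶ × 40 × 650 = 0.3458 mm.
With a force P in the spring, the elastic change of the strut is PL/(AE) and that of the spring is P/k; compatibility requires their sum to equal δ_free.
So P = δ_free / [L/(AE) + 1/k] = 0.3458 / [ 650/(1450×196×10³) + 1/(1000×10³) ].
P = 0.3458 / 3.287×10⁻⁶ = 105200 N.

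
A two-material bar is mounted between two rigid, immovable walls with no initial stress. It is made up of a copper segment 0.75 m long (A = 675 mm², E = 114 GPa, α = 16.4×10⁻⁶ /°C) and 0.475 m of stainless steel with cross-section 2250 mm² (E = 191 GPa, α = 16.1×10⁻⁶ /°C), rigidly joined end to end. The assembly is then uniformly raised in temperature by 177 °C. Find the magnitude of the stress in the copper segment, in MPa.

With the walls removed the bar would change length by δ_free = Σ αᵢΔT Lᵢ = 16.4×10⁻⁶×177×750 + 16.1×10⁻⁶×177×475 = 3.531 mm.
Since the ends are fixed, an axial force P builds up, equal in every segment, with P · Σ Lᵢ/(AᵢEᵢ) = δ_free.
Σ Lᵢ/(AᵢEᵢ) = 750/(675×114×10³) + 475/(2250×191×10³) = 1.085×10⁻⁵ mm/N.
Hence P = δ_free / Σ(L/AE) = 3.531/1.085×10⁻⁵ = 325.4 kN (compressive).
σ_{copper} = P / A = 325400 / 675 = 482 MPa.

σ ≈ 482 MPa (compressive)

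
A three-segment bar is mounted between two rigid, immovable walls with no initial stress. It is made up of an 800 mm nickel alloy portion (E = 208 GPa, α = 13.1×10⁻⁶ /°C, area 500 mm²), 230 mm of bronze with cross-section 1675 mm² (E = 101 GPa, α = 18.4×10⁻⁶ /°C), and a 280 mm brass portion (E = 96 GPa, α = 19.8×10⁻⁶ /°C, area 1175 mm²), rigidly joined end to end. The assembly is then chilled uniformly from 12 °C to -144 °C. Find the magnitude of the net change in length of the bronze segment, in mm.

|ΔL| ≈ 0.288 mm

Free thermal contraction of the whole bar: Σ αᵢΔT Lᵢ = 13.1×10⁻⁶×156×800 + 18.4×10⁻⁶×156×230 + 19.8×10⁻⁶×156×280 = 3.16 mm.
Since the ends are fixed, an axial force P builds up, equal in every segment, with P · Σ Lᵢ/(AᵢEᵢ) = δ_free.
Σ Lᵢ/(AᵢEᵢ) = 800/(500×208×10³) + 230/(1675×101×10³) + 280/(1175×96×10³) = 1.153×10⁻⁵ mm/N.
So P = 3.16 / 1.153×10⁻⁵ = 274 kN, tensile.
For the bronze segment, free thermal change = 18.4×10⁻⁶×156×230 = 0.6602 mm and elastic change from P = 274000×230/(1675×101×10³) = 0.3725 mm; these oppose, so the net change is 0.288 mm (segment shortens).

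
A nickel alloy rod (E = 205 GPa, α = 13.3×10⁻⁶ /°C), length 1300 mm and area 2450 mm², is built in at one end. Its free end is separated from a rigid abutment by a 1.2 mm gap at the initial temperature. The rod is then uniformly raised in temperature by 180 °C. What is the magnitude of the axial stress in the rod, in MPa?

Free thermal elongation = αΔT L = 13.3×10⁻⁶ × 180 × 1300 = 3.112 mm.
After closing the 1.2 mm clearance, 3.112 − 1.2 = 1.912 mm of expansion remains to be suppressed by the wall.
That suppressed elongation corresponds to σ = E·Δ/L = 205×10³ × 1.912/1300 = 301.5 MPa.

σ ≈ 302 MPa (compressive)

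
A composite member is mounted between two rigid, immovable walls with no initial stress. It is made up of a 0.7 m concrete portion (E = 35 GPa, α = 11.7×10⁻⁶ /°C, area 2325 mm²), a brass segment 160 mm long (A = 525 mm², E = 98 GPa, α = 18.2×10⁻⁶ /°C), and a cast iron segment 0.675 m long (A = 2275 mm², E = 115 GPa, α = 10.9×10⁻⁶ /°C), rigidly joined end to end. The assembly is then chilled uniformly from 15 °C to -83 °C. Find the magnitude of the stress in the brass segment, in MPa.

If the supports were absent, the total length change would be Σ αᵢΔT Lᵢ = 11.7×10⁻⁶×98×700 + 18.2×10⁻⁶×98×160 + 10.9×10⁻⁶×98×675 = 1.809 mm.
The rigid supports impose zero overall length change; the single axial force P common to all segments must satisfy P Σ Lᵢ/(AᵢEᵢ) = δ_free.
The series flexibility is Σ Lᵢ/(AᵢEᵢ) = 700/(2325×35×10³) + 160/(525×98×10³) + 675/(2275×115×10³) = 1.429×10⁻⁵ mm/N.
P = 1.809 / 1.429×10⁻⁵ = 126600 N = 126.6 kN, tensile.
σ_{brass} = P / A = 126600 / 525 = 241.1 MPa.

σ ≈ 241 MPa (tensile)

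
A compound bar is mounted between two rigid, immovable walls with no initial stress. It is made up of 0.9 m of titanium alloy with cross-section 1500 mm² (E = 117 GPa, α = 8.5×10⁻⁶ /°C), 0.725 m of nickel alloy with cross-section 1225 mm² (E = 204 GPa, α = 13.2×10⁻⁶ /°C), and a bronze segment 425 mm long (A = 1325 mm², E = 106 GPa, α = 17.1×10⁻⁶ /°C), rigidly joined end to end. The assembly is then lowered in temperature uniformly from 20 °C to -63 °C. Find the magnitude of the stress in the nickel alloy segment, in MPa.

σ ≈ 150 MPa (tensile)

If the supports were absent, the total length change would be Σ αᵢΔT Lᵢ = 8.5×10⁻⁶×83×900 + 13.2×10⁻⁶×83×725 + 17.1×10⁻⁶×83×425 = 2.032 mm.
The walls prevent any net length change, so an axial force P (same in every segment) develops. Compatibility: P · Σ Lᵢ/(AᵢEᵢ) = δ_free.
The series flexibility is Σ Lᵢ/(AᵢEᵢ) = 900/(1500×117×10³) + 725/(1225×204×10³) + 425/(1325×106×10³) = 1.106×10⁻⁵ mm/N.
P = 2.032 / 1.106×10⁻⁵ = 183800 N = 183.8 kN, tensile.
σ_{nickel alloy} = P / A = 183800 / 1225 = 150.1 MPa.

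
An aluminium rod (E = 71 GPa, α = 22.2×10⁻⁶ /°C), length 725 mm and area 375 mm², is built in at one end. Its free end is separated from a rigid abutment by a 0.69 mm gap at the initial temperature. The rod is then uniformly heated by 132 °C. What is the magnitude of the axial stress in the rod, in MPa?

Unrestrained expansion: δ_free = αΔT L = 22.2×10⁻⁶ × 132 × 725 = 2.125 mm.
This exceeds the 0.69 mm gap, so the wall pushes back. The portion of expansion that must be recovered elastically is δ_free − gap = 2.125 − 0.69 = 1.435 mm.
So σ = E(δ_free − g)/L = 71×10³ × 1.435/725 = 140.5 MPa.

σ ≈ 140 MPa (compressive)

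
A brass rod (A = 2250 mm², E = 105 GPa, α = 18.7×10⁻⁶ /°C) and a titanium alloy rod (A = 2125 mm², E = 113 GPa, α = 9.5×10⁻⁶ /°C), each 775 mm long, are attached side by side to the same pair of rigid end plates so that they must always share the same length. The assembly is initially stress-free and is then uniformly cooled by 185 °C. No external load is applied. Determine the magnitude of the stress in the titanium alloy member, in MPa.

σ ≈ 95.4 MPa (compressive)

Equilibrium of a rigid end plate with no external load gives equal and opposite internal forces ±P in the two members. Since α_{brass} > α_{titanium alloy}, cooling drives the brass into tension and the titanium alloy into compression.
Compatibility of the two members (thermal + elastic change equal): (α₁ − α₂)ΔT = P·[1/(A₁E₁) + 1/(A₂E₂)].
|α₁ − α₂|·ΔT = 9.2×10⁻⁶ × 185 = 0.001702.
1/(A₁E₁) + 1/(A₂E₂) = 1/(2250×105×10³) + 1/(2125×113×10³) = 8.397×10⁻⁹ N⁻¹.
So P = 0.001702 / 8.397×10⁻⁹ = 202.7 kN.
σ_{titanium alloy} = P/A₂ = 202700/2125 = 95.38 MPa, compressive.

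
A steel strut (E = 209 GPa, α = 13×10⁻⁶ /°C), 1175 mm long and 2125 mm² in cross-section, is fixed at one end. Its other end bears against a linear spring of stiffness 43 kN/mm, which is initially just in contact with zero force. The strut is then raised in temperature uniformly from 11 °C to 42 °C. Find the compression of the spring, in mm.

δ ≈ 0.425 mm

The unrestrained thermal change is αΔT L = 13×10⁻⁶ × 31 × 1175 = 0.4735 mm.
With a force P in the spring, the elastic change of the strut is PL/(AE) and that of the spring is P/k; compatibility requires their sum to equal δ_free.
P [ L/(AE) + 1/k ] = δ_free → P [ 1175/(2125×209×10³) + 1/(43×10³) ] = 0.4735.
P = 0.4735 / 2.59×10⁻⁵ = 18280 N.
Spring compression = P/k = 18280/(43×10³) = 0.4252 mm.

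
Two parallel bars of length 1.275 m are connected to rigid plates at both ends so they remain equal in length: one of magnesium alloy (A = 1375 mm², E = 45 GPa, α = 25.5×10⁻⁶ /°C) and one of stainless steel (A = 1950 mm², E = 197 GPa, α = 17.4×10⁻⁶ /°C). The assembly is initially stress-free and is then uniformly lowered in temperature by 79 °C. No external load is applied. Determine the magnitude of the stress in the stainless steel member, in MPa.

σ ≈ 17.5 MPa (compressive)

Both members must finish at the same length. With the larger α, the magnesium alloy tends to over-contract; the plates restrain it, putting the magnesium alloy in tension and the stainless steel in compression. With no external load the two internal forces are equal and opposite, magnitude P.
Compatibility of the two members (thermal + elastic change equal): (α₁ − α₂)ΔT = P·[1/(A₁E₁) + 1/(A₂E₂)].
|α₁ − α₂|·ΔT = 8.1×10⁻⁶ × 79 = 0.0006399.
1/(A₁E₁) + 1/(A₂E₂) = 1/(1375×45×10³) + 1/(1950×197×10³) = 1.876×10⁻⁸ N⁻¹.
P = 0.0006399 / 1.876×10⁻⁸ = 34100 N = 34.1 kN.
σ_{stainless steel} = P/A₂ = 34100/1950 = 17.49 MPa, compressive.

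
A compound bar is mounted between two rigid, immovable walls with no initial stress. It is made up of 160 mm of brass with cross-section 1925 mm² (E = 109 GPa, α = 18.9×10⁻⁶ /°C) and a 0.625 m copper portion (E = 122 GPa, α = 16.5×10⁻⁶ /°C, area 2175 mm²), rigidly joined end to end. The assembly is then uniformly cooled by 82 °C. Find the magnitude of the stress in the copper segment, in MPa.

If the supports were absent, the total length change would be Σ αᵢΔT Lᵢ = 18.9×10⁻⁶×82×160 + 16.5×10⁻⁶×82×625 = 1.094 mm.
The walls prevent any net length change, so an axial force P (same in every segment) develops. Compatibility: P · Σ Lᵢ/(AᵢEᵢ) = δ_free.
The series flexibility is Σ Lᵢ/(AᵢEᵢ) = 160/(1925×109×10³) + 625/(2175×122×10³) = 3.118×10⁻⁶ mm/N.
So P = 1.094 / 3.118×10⁻⁶ = 350.7 kN, tensile.
σ_{copper} = P / A = 350700 / 2175 = 161.3 MPa.

σ ≈ 161 MPa (tensile)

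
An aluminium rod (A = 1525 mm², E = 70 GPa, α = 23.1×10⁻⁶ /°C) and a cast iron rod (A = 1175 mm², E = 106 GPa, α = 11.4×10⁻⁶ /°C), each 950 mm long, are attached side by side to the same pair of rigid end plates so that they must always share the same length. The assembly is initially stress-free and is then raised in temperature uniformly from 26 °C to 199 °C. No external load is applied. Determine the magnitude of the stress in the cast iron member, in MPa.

σ ≈ 99 MPa (tensile)

The aluminium has the larger α, so on heating it would change length more than the cast iron if both were free. The rigid plates force a common final length, so the aluminium is put into compression and the cast iron into tension, with equal and opposite forces P (no external load).
Equating the net (thermal + elastic) strains gives |α₁ − α₂|·ΔT = P·[1/(A₁E₁) + 1/(A₂E₂)].
|α₁ − α₂|·ΔT = 11.7×10⁻⁶ × 173 = 0.002024.
1/(A₁E₁) + 1/(A₂E₂) = 1/(1525×70×10³) + 1/(1175×106×10³) = 1.74×10⁻⁸ N⁻¹.
So P = 0.002024 / 1.74×10⁻⁸ = 116.4 kN.
σ_{cast iron} = P/A₂ = 116400/1175 = 99.02 MPa, tensile.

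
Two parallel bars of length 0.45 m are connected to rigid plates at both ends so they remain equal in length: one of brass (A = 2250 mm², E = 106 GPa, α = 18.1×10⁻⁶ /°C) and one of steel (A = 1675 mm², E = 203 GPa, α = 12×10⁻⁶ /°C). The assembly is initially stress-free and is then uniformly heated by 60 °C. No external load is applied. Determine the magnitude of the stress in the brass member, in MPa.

The brass has the larger α, so on heating it would change length more than the steel if both were free. The rigid plates force a common final length, so the brass is put into compression and the steel into tension, with equal and opposite forces P (no external load).
Equating the net (thermal + elastic) strains gives |α₁ − α₂|·ΔT = P·[1/(A₁E₁) + 1/(A₂E₂)].
|α₁ − α₂|·ΔT = 6.1×10⁻⁶ × 60 = 0.000366.
1/(A₁E₁) + 1/(A₂E₂) = 1/(2250×106×10³) + 1/(1675×203×10³) = 7.134×10⁻⁹ N⁻¹.
So P = 0.000366 / 7.134×10⁻⁹ = 51.3 kN.
σ_{brass} = P/A₁ = 51300/2250 = 22.8 MPa, compressive.

σ ≈ 22.8 MPa (compressive)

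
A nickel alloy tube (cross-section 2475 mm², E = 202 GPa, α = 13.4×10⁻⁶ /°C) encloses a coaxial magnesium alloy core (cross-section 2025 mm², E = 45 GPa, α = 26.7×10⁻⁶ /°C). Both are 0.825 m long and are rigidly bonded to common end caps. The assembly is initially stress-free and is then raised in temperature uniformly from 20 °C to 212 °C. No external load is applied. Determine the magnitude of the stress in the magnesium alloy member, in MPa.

Both members must finish at the same length. With the larger α, the magnesium alloy tends to over-expand; the plates restrain it, putting the magnesium alloy in compression and the nickel alloy in tension. With no external load the two internal forces are equal and opposite, magnitude P.
Setting the final lengths equal and cancelling L: (α₁ − α₂)ΔT = P/(A₁E₁) + P/(A₂E₂).
|α₁ − α₂|·ΔT = 13.3×10⁻⁶ × 192 = 0.002554.
1/(A₁E₁) + 1/(A₂E₂) = 1/(2475×202×10³) + 1/(2025×45×10³) = 1.297×10⁻⁸ N⁻¹.
So P = 0.002554 / 1.297×10⁻⁸ = 196.8 kN.
σ_{magnesium alloy} = P/A₂ = 196800/2025 = 97.2 MPa, compressive.

σ ≈ 97.2 MPa (compressive)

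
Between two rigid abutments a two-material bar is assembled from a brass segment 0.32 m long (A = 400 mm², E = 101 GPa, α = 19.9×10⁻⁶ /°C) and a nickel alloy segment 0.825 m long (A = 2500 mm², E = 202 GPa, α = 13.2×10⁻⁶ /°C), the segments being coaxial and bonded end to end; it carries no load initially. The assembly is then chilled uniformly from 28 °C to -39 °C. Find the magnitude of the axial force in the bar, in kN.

With the walls removed the bar would change length by δ_free = Σ αᵢΔT Lᵢ = 19.9×10⁻⁶×67×320 + 13.2×10⁻⁶×67×825 = 1.156 mm.
The rigid supports impose zero overall length change; the single axial force P common to all segments must satisfy P Σ Lᵢ/(AᵢEᵢ) = δ_free.
The series flexibility is Σ Lᵢ/(AᵢEᵢ) = 320/(400×101×10³) + 825/(2500×202×10³) = 9.554×10⁻⁶ mm/N.
P = 1.156 / 9.554×10⁻⁶ = 121000 N = 121 kN, tensile.

P ≈ 121 kN (tensile)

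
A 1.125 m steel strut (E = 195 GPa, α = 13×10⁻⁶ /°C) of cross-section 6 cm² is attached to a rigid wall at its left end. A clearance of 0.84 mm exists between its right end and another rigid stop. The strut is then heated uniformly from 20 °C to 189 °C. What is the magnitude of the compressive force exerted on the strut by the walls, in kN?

Free thermal elongation = αΔT L = 13×10⁻⁶ × 169 × 1125 = 2.472 mm.
After closing the 0.84 mm clearance, 2.472 − 0.84 = 1.632 mm of expansion remains to be suppressed by the wall.
Compatibility: PL/(AE) = 1.632 mm, so σ = P/A = E × (1.632/1125) = 282.8 MPa.
P = σA = 282.8 × 600 = 169.7 kN.

P ≈ 170 kN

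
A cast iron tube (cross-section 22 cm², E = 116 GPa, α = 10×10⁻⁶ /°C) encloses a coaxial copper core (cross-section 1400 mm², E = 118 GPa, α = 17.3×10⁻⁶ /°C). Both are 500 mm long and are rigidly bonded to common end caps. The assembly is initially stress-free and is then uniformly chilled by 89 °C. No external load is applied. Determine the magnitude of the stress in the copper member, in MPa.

σ ≈ 46.5 MPa (tensile)

The copper has the larger α, so on cooling it would change length more than the cast iron if both were free. The rigid plates force a common final length, so the copper is put into tension and the cast iron into compression, with equal and opposite forces P (no external load).
Compatibility of the two members (thermal + elastic change equal): (α₁ − α₂)ΔT = P·[1/(A₁E₁) + 1/(A₂E₂)].
|α₁ − α₂|·ΔT = 7.3×10⁻⁶ × 89 = 0.0006497.
1/(A₁E₁) + 1/(A₂E₂) = 1/(2200×116×10³) + 1/(1400×118×10³) = 9.972×10⁻⁹ N⁻¹.
P = 0.0006497 / 9.972×10⁻⁹ = 65150 N = 65.15 kN.
σ_{copper} = P/A₂ = 65150/1400 = 46.54 MPa, tensile.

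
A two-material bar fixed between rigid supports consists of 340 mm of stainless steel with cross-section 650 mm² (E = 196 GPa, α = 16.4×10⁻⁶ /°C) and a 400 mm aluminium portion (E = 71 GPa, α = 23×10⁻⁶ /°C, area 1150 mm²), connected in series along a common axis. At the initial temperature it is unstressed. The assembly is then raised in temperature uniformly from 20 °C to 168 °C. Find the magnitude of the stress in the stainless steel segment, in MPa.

With the walls removed the bar would change length by δ_free = Σ αᵢΔT Lᵢ = 16.4×10⁻⁶×148×340 + 23×10⁻⁶×148×400 = 2.187 mm.
The walls prevent any net length change, so an axial force P (same in every segment) develops. Compatibility: P · Σ Lᵢ/(AᵢEᵢ) = δ_free.
Σ Lᵢ/(AᵢEᵢ) = 340/(650×196×10³) + 400/(1150×71×10³) = 7.568×10⁻⁶ mm/N.
P = 2.187 / 7.568×10⁻⁶ = 289000 N = 289 kN, compressive.
σ_{stainless steel} = P / A = 289000 / 650 = 444.6 MPa.

σ ≈ 445 MPa (compressive)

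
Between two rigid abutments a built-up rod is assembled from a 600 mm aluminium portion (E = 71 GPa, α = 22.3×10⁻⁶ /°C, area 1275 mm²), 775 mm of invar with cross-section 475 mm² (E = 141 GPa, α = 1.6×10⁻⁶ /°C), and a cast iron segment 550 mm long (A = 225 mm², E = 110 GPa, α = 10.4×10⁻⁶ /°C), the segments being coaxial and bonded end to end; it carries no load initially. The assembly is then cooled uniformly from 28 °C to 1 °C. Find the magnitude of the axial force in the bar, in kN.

If the supports were absent, the total length change would be Σ αᵢΔT Lᵢ = 22.3×10⁻⁶×27×600 + 1.6×10⁻⁶×27×775 + 10.4×10⁻⁶×27×550 = 0.5492 mm.
The rigid supports impose zero overall length change; the single axial force P common to all segments must satisfy P Σ Lᵢ/(AᵢEᵢ) = δ_free.
Σ Lᵢ/(AᵢEᵢ) = 600/(1275×71×10³) + 775/(475×141×10³) + 550/(225×110×10³) = 4.042×10⁻⁵ mm/N.
P = 0.5492 / 4.042×10⁻⁵ = 13590 N = 13.59 kN, tensile.

P ≈ 13.6 kN (tensile)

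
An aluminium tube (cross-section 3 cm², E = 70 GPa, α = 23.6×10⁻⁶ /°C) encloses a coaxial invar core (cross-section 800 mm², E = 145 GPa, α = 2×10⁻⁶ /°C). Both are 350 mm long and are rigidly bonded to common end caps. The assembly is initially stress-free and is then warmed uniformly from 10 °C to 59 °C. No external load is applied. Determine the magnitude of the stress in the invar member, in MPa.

Both members must finish at the same length. With the larger α, the aluminium tends to over-expand; the plates restrain it, putting the aluminium in compression and the invar in tension. With no external load the two internal forces are equal and opposite, magnitude P.
Equating the net (thermal + elastic) strains gives |α₁ − α₂|·ΔT = P·[1/(A₁E₁) + 1/(A₂E₂)].
|α₁ − α₂|·ΔT = 21.6×10⁻⁶ × 49 = 0.001058.
1/(A₁E₁) + 1/(A₂E₂) = 1/(300×70×10³) + 1/(800×145×10³) = 5.624×10⁻⁸ N⁻¹.
So P = 0.001058 / 5.624×10⁻⁸ = 18.82 kN.
σ_{invar} = P/A₂ = 18820/800 = 23.52 MPa, tensile.

σ ≈ 23.5 MPa (tensile)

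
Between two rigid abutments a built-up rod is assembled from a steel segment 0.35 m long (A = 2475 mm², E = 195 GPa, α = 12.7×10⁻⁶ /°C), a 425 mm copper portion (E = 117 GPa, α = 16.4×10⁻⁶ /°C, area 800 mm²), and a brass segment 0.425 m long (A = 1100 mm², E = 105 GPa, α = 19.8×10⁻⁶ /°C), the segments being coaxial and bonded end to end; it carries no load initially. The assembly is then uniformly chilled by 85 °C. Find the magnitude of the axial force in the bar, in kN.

P ≈ 188 kN (tensile)

If the supports were absent, the total length change would be Σ αᵢΔT Lᵢ = 12.7×10⁻⁶×85×350 + 16.4×10⁻⁶×85×425 + 19.8×10⁻⁶×85×425 = 1.686 mm.
Since the ends are fixed, an axial force P builds up, equal in every segment, with P · Σ Lᵢ/(AᵢEᵢ) = δ_free.
The series flexibility is Σ Lᵢ/(AᵢEᵢ) = 350/(2475×195×10³) + 425/(800×117×10³) + 425/(1100×105×10³) = 8.945×10⁻⁶ mm/N.
P = 1.686 / 8.945×10⁻⁶ = 188400 N = 188.4 kN, tensile.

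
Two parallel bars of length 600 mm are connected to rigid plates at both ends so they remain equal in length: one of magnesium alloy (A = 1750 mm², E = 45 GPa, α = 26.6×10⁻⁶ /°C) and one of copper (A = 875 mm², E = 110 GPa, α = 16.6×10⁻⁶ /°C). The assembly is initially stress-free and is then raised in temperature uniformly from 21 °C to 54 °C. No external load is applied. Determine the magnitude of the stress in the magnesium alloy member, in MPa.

Both members must finish at the same length. With the larger α, the magnesium alloy tends to over-expand; the plates restrain it, putting the magnesium alloy in compression and the copper in tension. With no external load the two internal forces are equal and opposite, magnitude P.
Equating the net (thermal + elastic) strains gives |α₁ − α₂|·ΔT = P·[1/(A₁E₁) + 1/(A₂E₂)].
|α₁ − α₂|·ΔT = 10×10⁻⁶ × 33 = 0.00033.
1/(A₁E₁) + 1/(A₂E₂) = 1/(1750×45×10³) + 1/(875×110×10³) = 2.309×10⁻⁸ N⁻¹.
P = 0.00033 / 2.309×10⁻⁸ = 14290 N = 14.29 kN.
σ_{magnesium alloy} = P/A₁ = 14290/1750 = 8.168 MPa, compressive.

σ ≈ 8.17 MPa (compressive)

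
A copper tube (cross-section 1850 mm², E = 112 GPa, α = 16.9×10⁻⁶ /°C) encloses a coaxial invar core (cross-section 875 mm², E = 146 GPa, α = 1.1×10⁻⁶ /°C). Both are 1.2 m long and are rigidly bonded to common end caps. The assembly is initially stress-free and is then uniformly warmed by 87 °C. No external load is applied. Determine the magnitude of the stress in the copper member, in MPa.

σ ≈ 58.7 MPa (compressive)

Both members must finish at the same length. With the larger α, the copper tends to over-expand; the plates restrain it, putting the copper in compression and the invar in tension. With no external load the two internal forces are equal and opposite, magnitude P.
Compatibility of the two members (thermal + elastic change equal): (α₁ − α₂)ΔT = P·[1/(A₁E₁) + 1/(A₂E₂)].
|α₁ − α₂|·ΔT = 15.8×10⁻⁶ × 87 = 0.001375.
1/(A₁E₁) + 1/(A₂E₂) = 1/(1850×112×10³) + 1/(875×146×10³) = 1.265×10⁻⁸ N⁻¹.
So P = 0.001375 / 1.265×10⁻⁸ = 108.6 kN.
σ_{copper} = P/A₁ = 108600/1850 = 58.72 MPa, compressive.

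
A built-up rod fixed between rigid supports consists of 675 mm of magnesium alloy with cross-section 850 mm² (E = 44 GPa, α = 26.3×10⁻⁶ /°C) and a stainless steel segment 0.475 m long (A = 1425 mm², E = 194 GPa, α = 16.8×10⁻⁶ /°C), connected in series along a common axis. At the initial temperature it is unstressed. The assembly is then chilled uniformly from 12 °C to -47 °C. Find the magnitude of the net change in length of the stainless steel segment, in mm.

With the walls removed the bar would change length by δ_free = Σ αᵢΔT Lᵢ = 26.3×10⁻⁶×59×675 + 16.8×10⁻⁶×59×475 = 1.518 mm.
The walls prevent any net length change, so an axial force P (same in every segment) develops. Compatibility: P · Σ Lᵢ/(AᵢEᵢ) = δ_free.
Σ Lᵢ/(AᵢEᵢ) = 675/(850×44×10³) + 475/(1425×194×10³) = 1.977×10⁻⁵ mm/N.
Hence P = δ_free / Σ(L/AE) = 1.518/1.977×10⁻⁵ = 76.81 kN (tensile).
For the stainless steel segment, free thermal change = 16.8×10⁻⁶×59×475 = 0.4708 mm and elastic change from P = 76810×475/(1425×194×10³) = 0.132 mm; these oppose, so the net change is 0.339 mm (segment shortens).

|ΔL| ≈ 0.339 mm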